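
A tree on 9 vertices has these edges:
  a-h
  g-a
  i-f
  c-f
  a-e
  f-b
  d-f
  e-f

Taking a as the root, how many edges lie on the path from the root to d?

3

a–e–f–d — 3 edges.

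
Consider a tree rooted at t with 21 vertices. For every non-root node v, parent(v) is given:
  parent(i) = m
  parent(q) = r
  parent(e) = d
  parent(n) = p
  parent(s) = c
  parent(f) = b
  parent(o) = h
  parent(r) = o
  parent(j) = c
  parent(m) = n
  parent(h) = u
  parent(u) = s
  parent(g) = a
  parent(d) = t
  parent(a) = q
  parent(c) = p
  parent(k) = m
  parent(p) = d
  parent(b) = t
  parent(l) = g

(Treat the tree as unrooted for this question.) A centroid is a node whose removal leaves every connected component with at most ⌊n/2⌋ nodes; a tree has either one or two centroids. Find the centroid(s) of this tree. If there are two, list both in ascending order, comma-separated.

c

Removing c splits the tree into components of sizes 10, 9, 1; the largest is 10 ≤ ⌊21/2⌋ = 10.
Every other node leaves some component of size > 10, so the centroid is unique.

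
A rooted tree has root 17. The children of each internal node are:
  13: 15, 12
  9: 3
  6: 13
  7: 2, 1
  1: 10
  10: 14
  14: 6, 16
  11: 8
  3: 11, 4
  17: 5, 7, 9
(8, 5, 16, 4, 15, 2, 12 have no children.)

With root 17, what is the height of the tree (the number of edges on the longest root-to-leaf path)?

The longest root-to-leaf path is 17-7-1-10-14-6-13-15 (7 edges).

7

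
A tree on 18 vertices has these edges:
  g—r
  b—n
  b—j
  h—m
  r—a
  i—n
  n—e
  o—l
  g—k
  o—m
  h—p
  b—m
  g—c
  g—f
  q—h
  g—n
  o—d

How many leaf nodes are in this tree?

11

The leaves are a, c, d, e, f, i, j, k, l, p, q.
That is 11 leaves.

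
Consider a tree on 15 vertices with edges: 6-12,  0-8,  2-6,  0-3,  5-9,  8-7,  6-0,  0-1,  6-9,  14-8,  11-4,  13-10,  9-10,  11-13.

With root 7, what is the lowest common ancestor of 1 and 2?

Ancestors of 1 (toward the root): 1, 0, 8, 7.
Ancestors of 2: 2, 6, 0, 8, 7.
The deepest node appearing in both lists is 0.

0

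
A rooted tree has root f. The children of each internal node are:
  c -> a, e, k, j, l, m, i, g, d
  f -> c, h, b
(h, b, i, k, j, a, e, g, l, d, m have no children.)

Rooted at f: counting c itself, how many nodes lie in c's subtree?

10

The subtree rooted at c contains: c, a, i, m, j, k, e, l, d, g — 10 nodes.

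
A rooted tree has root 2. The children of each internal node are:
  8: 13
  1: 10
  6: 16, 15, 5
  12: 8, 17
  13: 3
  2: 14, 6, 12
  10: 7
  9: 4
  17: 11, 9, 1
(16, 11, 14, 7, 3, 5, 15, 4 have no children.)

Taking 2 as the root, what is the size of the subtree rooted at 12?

12's subtree: {12, 17, 8, 1, 9, 11, 13, 10, 4, 3, 7}, size 11.

11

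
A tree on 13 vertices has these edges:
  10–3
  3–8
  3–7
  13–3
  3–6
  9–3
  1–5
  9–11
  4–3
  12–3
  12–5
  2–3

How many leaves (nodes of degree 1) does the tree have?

Degree-1 nodes: 1, 2, 4, 6, 7, 8, 10, 11, 13 — 9 of them.

9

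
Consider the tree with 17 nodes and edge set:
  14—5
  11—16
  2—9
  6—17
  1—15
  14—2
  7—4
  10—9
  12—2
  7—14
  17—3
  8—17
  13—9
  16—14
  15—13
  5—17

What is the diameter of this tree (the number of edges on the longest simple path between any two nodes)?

8

A longest path is 1-15-13-9-2-14-5-17-6, with 8 edges.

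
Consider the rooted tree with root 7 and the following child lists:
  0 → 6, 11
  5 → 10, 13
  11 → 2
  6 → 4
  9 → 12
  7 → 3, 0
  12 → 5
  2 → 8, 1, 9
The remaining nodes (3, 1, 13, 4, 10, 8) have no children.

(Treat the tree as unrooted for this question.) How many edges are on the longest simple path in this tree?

8

A longest path is 13–5–12–9–2–11–0–6–4, with 8 edges.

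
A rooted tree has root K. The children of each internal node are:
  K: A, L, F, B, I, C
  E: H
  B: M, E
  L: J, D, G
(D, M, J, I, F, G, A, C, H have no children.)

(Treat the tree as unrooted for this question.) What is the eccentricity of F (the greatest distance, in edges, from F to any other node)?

4

The node farthest from F is H, via F-K-B-E-H — 4 edges.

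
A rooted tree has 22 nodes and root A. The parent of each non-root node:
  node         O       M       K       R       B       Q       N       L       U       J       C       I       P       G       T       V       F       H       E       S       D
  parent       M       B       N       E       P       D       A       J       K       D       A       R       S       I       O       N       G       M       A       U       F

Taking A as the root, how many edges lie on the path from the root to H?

A–N–K–U–S–P–B–M–H — 8 edges.

8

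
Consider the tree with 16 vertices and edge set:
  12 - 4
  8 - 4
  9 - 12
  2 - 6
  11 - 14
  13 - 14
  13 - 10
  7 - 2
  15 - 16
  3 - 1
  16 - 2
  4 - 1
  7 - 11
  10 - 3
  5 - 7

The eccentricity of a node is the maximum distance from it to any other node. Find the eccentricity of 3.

8

A farthest node from 3 is 15.
The path 3-10-13-14-11-7-2-16-15 has 8 edges.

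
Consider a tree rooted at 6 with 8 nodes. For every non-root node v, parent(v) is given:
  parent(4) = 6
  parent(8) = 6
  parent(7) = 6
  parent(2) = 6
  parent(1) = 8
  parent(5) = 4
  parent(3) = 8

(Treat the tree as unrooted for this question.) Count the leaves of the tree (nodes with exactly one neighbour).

Exactly 5 nodes have a single neighbour: 1, 2, 3, 5, 7.

5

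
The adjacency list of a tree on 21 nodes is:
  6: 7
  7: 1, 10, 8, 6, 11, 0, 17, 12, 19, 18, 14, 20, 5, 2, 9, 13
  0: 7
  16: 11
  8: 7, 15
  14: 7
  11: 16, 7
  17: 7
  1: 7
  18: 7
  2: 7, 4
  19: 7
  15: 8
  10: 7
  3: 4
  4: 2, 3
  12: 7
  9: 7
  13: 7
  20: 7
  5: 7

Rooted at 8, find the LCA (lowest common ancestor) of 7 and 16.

Ancestors of 7 (toward the root): 7, 8.
Ancestors of 16: 16, 11, 7, 8.
The deepest node appearing in both lists is 7.

7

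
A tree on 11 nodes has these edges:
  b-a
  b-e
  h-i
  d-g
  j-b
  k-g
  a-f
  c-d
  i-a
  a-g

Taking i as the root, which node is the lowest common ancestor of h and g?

i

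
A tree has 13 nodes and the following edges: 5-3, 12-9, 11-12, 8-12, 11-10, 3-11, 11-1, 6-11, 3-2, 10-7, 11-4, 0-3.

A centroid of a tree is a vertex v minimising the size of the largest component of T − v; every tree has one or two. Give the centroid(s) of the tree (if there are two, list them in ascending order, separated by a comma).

Removing 11 splits the tree into components of sizes 4, 3, 2, 1, 1, 1; the largest is 4 ≤ ⌊13/2⌋ = 6.
Every other node leaves some component of size > 6, so the centroid is unique.

11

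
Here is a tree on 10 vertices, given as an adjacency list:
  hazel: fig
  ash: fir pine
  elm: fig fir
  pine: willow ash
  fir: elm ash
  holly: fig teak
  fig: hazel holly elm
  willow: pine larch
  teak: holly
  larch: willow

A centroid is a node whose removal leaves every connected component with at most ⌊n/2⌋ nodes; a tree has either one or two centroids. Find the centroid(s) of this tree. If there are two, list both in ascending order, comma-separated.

elm, fir

Delete fir: the remaining components have sizes 5, 4. Max 5 ≤ 5, so fir is a centroid.
Its neighbour elm also leaves a largest component of size 5, so both are centroids.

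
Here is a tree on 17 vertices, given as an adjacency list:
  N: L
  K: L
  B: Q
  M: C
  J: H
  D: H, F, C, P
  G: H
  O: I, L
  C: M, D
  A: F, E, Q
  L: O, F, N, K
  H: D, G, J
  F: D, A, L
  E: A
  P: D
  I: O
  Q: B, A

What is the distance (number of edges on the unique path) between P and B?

The path is P – D – F – A – Q – B, which has 5 edges.

5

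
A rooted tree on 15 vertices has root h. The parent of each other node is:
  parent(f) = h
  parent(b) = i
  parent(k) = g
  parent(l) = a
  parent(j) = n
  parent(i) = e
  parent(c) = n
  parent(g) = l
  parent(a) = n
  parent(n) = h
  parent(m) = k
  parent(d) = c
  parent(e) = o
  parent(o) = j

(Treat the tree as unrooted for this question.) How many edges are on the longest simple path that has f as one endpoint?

The node farthest from f is m (b also at distance 7), via f-h-n-a-l-g-k-m — 7 edges.

7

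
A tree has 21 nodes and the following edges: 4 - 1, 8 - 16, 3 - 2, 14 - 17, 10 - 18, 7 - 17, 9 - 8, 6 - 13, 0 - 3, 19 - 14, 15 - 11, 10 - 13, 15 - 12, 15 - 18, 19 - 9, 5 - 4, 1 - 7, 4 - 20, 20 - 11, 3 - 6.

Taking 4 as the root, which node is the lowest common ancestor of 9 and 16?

Path 9→root: 9 19 14 17 7 1 4; path 16→root: 16 8 9 19 14 17 7 1 4.
First common node: 9.

9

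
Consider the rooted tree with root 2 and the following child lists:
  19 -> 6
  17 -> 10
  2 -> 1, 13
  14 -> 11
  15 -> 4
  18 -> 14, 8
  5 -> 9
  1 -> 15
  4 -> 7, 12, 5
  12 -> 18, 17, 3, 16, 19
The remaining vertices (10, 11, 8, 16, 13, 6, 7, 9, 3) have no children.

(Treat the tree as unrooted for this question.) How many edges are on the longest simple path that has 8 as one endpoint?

7

Distances from 8 peak at 7, attained at 13.
8-18-12-4-15-1-2-13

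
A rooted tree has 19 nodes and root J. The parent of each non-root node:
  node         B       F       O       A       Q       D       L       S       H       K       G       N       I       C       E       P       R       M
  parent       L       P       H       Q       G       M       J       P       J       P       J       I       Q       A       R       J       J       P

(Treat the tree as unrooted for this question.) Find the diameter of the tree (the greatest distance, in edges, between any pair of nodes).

7

BFS from C reaches D last, at distance 7; BFS from D confirms no node is farther.
Path: C - A - Q - G - J - P - M - D.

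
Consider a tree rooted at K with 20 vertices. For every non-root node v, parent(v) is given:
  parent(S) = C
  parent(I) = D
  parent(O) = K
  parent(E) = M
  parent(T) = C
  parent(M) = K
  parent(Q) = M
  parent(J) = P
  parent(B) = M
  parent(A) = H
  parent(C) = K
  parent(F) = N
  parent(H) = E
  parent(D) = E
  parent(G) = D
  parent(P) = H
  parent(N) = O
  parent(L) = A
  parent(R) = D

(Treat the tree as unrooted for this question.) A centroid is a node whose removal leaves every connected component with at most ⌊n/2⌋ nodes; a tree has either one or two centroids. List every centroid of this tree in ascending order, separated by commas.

If M is removed the pieces have sizes 10, 7, 1, 1, all ≤ ⌊20/2⌋ = 10.
E is adjacent to M and is also a centroid (the largest component after removing it is likewise 10).

E, M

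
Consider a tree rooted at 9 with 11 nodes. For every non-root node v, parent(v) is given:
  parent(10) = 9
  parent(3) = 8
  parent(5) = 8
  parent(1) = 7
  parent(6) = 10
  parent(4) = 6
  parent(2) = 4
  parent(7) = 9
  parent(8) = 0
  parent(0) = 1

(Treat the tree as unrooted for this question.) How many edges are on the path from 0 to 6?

5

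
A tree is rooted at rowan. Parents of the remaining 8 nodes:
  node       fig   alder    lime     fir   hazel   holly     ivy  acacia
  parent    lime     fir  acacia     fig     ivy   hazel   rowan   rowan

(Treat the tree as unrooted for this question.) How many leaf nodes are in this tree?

Degree-1 nodes: alder, holly — 2 of them.

2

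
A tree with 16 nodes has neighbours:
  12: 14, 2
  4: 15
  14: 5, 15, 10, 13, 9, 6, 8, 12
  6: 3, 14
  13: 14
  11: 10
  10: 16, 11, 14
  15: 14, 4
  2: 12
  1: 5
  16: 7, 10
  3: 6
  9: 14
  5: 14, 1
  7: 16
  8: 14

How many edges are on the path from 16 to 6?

3

Walking from 16: 16–10–14–6. Length 3.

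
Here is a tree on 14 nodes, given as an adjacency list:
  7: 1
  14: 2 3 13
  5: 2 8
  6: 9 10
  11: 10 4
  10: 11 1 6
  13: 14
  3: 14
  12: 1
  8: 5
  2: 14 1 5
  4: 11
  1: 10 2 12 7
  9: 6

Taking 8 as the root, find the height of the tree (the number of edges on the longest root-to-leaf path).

6

The longest root-to-leaf path is 8–5–2–1–10–6–9 (6 edges).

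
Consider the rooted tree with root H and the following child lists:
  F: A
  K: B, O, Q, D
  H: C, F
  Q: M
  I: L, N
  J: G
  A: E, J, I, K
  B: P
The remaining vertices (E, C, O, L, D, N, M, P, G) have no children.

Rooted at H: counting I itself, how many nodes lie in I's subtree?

3

The subtree rooted at I contains: I, L, N — 3 nodes.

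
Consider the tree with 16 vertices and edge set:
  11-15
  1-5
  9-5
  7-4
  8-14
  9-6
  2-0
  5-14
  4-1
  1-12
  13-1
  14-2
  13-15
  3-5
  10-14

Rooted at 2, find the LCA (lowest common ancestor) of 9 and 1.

5

Path 9→root: 9 5 14 2; path 1→root: 1 5 14 2.
First common node: 5.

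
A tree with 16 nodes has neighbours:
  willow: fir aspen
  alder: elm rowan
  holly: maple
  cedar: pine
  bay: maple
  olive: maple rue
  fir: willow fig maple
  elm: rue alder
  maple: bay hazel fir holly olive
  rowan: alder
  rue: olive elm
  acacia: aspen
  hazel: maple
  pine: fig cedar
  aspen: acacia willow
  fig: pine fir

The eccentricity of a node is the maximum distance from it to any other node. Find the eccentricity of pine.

8

Distances from pine peak at 8, attained at rowan.
pine-fig-fir-maple-olive-rue-elm-alder-rowan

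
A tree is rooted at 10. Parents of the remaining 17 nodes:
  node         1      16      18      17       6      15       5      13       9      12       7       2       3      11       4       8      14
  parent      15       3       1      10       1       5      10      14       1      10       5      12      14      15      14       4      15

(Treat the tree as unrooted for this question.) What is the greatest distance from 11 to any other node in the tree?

5

Distances from 11 peak at 5, attained at 2.
11 – 15 – 5 – 10 – 12 – 2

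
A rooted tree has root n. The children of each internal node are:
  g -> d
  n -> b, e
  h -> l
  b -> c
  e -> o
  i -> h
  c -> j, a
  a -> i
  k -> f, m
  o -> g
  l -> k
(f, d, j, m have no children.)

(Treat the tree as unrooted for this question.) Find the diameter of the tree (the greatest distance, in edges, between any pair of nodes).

12

A longest path is d - g - o - e - n - b - c - a - i - h - l - k - m, with 12 edges.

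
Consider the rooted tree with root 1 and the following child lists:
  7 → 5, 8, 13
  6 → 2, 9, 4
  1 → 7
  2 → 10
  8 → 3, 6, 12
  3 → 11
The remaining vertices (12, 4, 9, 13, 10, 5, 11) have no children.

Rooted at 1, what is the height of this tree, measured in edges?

The longest root-to-leaf path is 1–7–8–6–2–10 (5 edges).

5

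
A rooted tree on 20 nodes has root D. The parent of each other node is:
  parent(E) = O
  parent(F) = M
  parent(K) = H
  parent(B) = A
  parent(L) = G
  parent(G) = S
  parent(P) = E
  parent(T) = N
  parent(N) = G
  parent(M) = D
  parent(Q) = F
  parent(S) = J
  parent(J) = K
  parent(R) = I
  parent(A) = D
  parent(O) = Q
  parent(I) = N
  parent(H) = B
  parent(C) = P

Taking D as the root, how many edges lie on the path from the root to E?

Path from D to E: D → M → F → Q → O → E, which has 5 edges.

5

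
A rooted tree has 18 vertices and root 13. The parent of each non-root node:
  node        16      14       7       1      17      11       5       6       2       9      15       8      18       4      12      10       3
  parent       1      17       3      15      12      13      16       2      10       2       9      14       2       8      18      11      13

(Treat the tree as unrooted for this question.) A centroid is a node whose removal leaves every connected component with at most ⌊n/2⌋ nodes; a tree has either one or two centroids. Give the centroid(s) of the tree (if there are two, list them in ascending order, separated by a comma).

If 2 is removed the pieces have sizes 6, 5, 5, 1, all ≤ ⌊18/2⌋ = 9.
Every other node leaves some component of size > 9, so the centroid is unique.

2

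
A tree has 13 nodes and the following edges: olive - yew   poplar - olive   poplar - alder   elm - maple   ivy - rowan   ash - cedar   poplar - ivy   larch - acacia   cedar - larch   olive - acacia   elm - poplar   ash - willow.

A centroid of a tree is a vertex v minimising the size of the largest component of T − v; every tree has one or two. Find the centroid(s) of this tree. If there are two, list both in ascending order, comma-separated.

olive

If olive is removed the pieces have sizes 6, 5, 1, all ≤ ⌊13/2⌋ = 6.
No neighbour of olive does as well, so olive is the unique centroid.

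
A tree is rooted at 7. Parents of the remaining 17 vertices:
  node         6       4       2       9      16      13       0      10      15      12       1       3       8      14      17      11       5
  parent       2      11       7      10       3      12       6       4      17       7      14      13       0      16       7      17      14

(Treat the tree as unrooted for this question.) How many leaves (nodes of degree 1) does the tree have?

5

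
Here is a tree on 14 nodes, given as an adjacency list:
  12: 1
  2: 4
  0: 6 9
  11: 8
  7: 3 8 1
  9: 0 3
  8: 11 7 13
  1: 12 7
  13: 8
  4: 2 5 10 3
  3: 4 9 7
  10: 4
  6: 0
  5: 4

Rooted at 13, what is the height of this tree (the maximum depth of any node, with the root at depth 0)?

The longest root-to-leaf path is 13-8-7-3-9-0-6 (6 edges).

6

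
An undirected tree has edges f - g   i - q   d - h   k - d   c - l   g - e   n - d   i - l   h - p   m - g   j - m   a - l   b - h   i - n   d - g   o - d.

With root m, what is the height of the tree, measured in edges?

6

The longest root-to-leaf path is m-g-d-n-i-l-a (6 edges).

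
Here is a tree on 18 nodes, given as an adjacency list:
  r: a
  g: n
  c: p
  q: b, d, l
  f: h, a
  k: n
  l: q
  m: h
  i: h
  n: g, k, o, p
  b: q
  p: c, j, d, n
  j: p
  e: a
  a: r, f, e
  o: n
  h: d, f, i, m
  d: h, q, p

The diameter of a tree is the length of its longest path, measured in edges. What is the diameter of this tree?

7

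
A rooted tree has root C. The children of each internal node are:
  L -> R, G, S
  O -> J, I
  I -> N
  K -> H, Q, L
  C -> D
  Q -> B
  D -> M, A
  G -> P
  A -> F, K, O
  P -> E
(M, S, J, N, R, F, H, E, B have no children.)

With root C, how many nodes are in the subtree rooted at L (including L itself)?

6

L's subtree: {L, G, R, S, P, E}, size 6.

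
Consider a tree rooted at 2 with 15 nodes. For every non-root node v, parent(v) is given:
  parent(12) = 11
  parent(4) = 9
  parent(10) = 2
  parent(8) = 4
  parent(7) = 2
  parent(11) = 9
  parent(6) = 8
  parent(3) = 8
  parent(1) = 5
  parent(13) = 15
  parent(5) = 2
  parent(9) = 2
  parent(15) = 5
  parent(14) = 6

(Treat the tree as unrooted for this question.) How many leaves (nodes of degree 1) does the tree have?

Exactly 7 nodes have a single neighbour: 1, 3, 7, 10, 12, 13, 14.

7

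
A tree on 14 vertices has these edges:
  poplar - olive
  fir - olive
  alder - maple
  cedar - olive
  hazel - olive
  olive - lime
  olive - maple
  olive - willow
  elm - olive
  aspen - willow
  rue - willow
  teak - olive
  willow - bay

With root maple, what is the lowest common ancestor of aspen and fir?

olive

Ancestors of aspen (toward the root): aspen, willow, olive, maple.
Ancestors of fir: fir, olive, maple.
The deepest node appearing in both lists is olive.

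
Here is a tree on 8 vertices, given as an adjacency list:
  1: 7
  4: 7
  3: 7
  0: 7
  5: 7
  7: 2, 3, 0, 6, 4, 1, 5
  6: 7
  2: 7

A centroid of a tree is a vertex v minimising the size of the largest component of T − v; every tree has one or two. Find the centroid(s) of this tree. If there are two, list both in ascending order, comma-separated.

Delete 7: the remaining components have sizes 1, 1, 1, 1, 1, 1, 1. Max 1 ≤ 4, so 7 is a centroid.
Every other node leaves some component of size > 4, so the centroid is unique.

7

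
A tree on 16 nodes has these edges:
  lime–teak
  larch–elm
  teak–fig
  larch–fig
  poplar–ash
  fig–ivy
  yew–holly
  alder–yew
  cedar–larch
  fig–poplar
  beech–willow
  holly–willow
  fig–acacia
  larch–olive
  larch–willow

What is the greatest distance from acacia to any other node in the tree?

A farthest node from acacia is alder.
The path acacia–fig–larch–willow–holly–yew–alder has 6 edges.

6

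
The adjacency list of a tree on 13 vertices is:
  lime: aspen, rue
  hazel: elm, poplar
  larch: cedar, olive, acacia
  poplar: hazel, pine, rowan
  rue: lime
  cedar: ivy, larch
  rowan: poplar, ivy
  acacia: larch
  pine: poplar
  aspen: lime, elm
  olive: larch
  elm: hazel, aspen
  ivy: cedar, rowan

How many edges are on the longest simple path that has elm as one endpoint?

7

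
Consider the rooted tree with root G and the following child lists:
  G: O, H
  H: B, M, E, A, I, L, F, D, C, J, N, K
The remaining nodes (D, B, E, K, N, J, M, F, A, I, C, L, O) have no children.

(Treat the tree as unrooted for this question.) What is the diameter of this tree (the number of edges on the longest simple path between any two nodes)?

BFS from O reaches A last, at distance 3; BFS from A confirms no node is farther.
Path: O–G–H–A.

3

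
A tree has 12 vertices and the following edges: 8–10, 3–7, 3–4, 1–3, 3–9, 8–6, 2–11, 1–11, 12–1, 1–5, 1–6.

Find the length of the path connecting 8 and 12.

3

8 - 6 - 1 - 12: 3 edges.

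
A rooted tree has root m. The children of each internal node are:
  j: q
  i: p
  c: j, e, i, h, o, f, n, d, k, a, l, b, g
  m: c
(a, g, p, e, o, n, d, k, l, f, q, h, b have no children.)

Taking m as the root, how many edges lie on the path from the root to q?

Path from m to q: m–c–j–q, which has 3 edges.

3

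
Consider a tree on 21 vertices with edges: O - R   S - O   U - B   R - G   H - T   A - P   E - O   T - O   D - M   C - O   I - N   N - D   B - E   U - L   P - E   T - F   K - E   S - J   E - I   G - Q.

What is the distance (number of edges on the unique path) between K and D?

4

K–E–I–N–D: 4 edges.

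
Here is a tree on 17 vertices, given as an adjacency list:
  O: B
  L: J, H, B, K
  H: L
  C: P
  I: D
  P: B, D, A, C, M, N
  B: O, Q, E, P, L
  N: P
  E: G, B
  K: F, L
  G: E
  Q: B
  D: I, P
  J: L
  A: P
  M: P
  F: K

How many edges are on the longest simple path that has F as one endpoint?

6

A farthest node from F is I.
The path F – K – L – B – P – D – I has 6 edges.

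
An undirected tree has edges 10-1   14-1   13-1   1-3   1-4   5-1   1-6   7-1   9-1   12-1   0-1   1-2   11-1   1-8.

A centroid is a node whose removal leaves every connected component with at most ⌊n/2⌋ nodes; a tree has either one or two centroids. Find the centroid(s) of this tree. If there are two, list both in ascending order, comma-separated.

Delete 1: the remaining components have sizes 1, 1, 1, 1, 1, 1, 1, 1, 1, 1, 1, 1, 1, 1. Max 1 ≤ 7, so 1 is a centroid.
Every other node leaves some component of size > 7, so the centroid is unique.

1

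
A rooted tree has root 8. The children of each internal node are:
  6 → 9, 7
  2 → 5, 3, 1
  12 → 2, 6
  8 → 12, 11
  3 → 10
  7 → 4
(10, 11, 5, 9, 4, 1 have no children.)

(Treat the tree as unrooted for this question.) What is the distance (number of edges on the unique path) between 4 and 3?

The path is 4 – 7 – 6 – 12 – 2 – 3, which has 5 edges.

5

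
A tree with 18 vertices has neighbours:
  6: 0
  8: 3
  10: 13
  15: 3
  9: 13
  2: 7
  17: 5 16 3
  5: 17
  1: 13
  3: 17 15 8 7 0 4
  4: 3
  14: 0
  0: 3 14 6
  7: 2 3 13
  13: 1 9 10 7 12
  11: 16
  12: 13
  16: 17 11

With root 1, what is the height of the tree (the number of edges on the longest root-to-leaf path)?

A deepest node is 11, reached by 1 → 13 → 7 → 3 → 17 → 16 → 11.
That path has 6 edges, so the height is 6.

6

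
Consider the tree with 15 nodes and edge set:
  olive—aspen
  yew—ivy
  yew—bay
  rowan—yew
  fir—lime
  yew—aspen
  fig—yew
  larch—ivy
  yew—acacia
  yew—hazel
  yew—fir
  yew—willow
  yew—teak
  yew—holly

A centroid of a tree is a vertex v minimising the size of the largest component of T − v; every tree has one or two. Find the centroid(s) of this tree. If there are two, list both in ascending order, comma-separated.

yew

Removing yew splits the tree into components of sizes 2, 2, 2, 1, 1, 1, 1, 1, 1, 1, 1; the largest is 2 ≤ ⌊15/2⌋ = 7.
Every other node leaves some component of size > 7, so the centroid is unique.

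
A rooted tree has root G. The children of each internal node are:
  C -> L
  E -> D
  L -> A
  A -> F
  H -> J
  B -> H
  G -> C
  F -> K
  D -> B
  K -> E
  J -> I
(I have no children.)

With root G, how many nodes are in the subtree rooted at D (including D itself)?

5

Descendants of D (including itself): D, B, H, J, I. That's 5.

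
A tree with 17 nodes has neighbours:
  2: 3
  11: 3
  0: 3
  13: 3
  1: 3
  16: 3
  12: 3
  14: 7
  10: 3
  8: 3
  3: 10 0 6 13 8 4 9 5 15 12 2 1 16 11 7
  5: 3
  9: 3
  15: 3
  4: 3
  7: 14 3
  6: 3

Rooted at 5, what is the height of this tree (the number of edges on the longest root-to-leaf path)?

The longest root-to-leaf path is 5-3-7-14 (3 edges).

3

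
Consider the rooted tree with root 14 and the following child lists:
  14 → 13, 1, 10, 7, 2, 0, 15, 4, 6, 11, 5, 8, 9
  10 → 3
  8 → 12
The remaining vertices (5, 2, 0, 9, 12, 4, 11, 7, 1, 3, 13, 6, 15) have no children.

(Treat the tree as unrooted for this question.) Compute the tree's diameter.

4

A longest path is 3–10–14–8–12, with 4 edges.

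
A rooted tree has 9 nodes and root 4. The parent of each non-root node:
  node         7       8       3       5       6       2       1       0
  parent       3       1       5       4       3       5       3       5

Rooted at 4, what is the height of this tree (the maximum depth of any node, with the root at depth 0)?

The longest root-to-leaf path is 4-5-3-1-8 (4 edges).

4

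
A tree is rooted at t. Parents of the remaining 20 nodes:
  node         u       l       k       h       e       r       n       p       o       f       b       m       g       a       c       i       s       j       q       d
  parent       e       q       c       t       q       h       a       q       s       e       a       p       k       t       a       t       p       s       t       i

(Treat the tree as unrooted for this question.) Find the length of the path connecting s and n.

s–p–q–t–a–n: 5 edges.

5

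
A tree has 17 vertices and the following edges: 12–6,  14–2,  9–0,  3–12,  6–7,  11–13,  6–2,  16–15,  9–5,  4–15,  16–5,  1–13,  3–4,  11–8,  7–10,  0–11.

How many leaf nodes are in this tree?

Degree-1 nodes: 1, 8, 10, 14 — 4 of them.

4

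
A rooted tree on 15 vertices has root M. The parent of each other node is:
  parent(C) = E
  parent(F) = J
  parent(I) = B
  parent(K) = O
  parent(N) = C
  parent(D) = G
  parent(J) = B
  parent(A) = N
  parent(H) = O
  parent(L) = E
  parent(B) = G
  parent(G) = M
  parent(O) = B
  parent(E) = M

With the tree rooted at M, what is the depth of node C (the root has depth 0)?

M → E → C — 2 edges.

2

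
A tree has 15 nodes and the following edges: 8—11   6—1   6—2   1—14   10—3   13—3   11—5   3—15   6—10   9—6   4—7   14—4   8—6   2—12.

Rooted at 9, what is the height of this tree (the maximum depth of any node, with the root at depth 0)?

A deepest node is 7, reached by 9 → 6 → 1 → 14 → 4 → 7.
That path has 5 edges, so the height is 5.

5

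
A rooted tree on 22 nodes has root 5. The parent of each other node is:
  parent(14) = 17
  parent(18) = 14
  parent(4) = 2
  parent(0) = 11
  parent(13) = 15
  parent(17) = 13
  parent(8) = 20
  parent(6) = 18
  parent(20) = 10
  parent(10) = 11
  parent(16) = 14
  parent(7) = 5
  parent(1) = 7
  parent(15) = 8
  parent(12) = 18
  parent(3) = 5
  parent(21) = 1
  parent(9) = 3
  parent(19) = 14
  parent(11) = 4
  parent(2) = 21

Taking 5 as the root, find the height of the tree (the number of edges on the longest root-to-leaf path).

6 sits deepest: 5 – 7 – 1 – 21 – 2 – 4 – 11 – 10 – 20 – 8 – 15 – 13 – 17 – 14 – 18 – 6 — 15 edges from the root.

15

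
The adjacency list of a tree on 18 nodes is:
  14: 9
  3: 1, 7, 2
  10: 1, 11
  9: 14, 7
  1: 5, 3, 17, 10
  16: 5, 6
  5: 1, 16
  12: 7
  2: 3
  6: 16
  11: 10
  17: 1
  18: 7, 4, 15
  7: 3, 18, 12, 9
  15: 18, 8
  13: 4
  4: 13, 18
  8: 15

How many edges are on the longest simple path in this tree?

A longest path is 13–4–18–7–3–1–5–16–6, with 8 edges.

8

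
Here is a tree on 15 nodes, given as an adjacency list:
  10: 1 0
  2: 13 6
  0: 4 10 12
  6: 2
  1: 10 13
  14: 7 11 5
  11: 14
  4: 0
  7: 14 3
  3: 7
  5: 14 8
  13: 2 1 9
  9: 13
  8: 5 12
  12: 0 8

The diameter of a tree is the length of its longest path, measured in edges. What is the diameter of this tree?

11

BFS from 3 reaches 6 last, at distance 11; BFS from 6 confirms no node is farther.
Path: 3-7-14-5-8-12-0-10-1-13-2-6.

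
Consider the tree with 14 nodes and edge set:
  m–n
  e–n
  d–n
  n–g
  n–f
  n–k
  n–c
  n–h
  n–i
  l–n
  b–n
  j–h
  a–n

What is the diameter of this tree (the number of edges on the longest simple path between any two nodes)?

3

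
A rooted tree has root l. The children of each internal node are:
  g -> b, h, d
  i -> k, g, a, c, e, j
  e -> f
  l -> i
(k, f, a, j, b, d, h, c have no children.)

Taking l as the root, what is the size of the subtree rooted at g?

g's subtree: {g, h, b, d}, size 4.

4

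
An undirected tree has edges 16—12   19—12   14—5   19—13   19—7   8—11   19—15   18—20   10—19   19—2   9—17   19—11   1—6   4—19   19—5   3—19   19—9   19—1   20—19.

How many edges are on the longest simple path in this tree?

4

A longest path is 18 - 20 - 19 - 12 - 16, with 4 edges.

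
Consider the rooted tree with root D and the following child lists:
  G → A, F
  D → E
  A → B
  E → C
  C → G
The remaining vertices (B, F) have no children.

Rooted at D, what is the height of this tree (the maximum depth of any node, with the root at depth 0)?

5

The longest root-to-leaf path is D – E – C – G – A – B (5 edges).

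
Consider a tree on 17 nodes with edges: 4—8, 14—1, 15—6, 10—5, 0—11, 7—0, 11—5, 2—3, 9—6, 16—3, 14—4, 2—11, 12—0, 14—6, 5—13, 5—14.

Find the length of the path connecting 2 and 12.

3

2 – 11 – 0 – 12: 3 edges.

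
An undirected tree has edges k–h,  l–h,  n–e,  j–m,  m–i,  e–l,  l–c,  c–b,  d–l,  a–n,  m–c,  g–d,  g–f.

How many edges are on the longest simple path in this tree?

A longest path is i - m - c - l - e - n - a, with 6 edges.

6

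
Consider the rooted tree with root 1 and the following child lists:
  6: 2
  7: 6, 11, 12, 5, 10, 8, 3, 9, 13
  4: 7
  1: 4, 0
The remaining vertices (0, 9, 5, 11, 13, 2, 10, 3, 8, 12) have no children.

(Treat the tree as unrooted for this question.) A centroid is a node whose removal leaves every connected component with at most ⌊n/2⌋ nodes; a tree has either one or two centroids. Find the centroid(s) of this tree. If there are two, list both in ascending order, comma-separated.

7

If 7 is removed the pieces have sizes 3, 2, 1, 1, 1, 1, 1, 1, 1, 1, all ≤ ⌊14/2⌋ = 7.
No neighbour of 7 does as well, so 7 is the unique centroid.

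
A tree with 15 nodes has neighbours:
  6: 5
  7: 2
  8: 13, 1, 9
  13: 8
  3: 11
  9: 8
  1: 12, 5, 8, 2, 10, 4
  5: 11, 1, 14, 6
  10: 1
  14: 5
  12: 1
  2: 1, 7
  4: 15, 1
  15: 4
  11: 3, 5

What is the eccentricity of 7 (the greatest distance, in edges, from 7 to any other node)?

A farthest node from 7 is 3.
The path 7–2–1–5–11–3 has 5 edges.

5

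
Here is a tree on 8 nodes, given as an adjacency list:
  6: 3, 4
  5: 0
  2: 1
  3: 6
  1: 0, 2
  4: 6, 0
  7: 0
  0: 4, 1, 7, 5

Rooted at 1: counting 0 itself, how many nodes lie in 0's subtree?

The subtree rooted at 0 contains: 0, 4, 5, 7, 6, 3 — 6 nodes.

6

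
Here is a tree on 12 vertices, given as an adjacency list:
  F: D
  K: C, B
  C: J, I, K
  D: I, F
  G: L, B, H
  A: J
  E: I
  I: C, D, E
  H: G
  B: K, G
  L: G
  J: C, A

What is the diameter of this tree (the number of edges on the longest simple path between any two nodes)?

7

BFS from L reaches F last, at distance 7; BFS from F confirms no node is farther.
Path: L – G – B – K – C – I – D – F.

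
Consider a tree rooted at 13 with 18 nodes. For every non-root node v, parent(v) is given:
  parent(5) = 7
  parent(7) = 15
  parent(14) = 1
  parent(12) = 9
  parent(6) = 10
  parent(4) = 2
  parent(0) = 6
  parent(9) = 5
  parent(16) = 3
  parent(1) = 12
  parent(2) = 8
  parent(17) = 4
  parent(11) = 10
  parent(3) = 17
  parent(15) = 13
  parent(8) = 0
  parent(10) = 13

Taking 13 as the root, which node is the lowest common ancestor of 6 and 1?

6's ancestor chain is 6, 10, 13 and 1's is 1, 12, 9, 5, 7, 15, 13; they first meet at 13.

13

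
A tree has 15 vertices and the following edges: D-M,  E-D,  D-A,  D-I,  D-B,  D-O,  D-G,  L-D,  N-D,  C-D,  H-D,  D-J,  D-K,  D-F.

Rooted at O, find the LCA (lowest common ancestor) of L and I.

D

Ancestors of L (toward the root): L, D, O.
Ancestors of I: I, D, O.
The deepest node appearing in both lists is D.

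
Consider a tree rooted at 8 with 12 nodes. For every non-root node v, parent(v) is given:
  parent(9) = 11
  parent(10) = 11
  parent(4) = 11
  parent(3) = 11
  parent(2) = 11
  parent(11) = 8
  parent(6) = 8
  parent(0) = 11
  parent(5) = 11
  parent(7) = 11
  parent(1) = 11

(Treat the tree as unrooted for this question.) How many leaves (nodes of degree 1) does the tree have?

The leaves are 0, 1, 2, 3, 4, 5, 6, 7, 9, 10.
That is 10 leaves.

10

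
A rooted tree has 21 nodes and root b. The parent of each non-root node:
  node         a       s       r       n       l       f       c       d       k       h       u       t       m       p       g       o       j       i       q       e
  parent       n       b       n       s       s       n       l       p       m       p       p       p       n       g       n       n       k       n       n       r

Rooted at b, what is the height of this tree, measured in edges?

5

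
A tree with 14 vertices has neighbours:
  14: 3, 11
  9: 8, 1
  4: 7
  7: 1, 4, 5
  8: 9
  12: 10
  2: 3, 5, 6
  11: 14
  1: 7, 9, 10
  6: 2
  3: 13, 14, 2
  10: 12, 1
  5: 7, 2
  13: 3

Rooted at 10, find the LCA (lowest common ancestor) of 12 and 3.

Ancestors of 12 (toward the root): 12, 10.
Ancestors of 3: 3, 2, 5, 7, 1, 10.
The deepest node appearing in both lists is 10.

10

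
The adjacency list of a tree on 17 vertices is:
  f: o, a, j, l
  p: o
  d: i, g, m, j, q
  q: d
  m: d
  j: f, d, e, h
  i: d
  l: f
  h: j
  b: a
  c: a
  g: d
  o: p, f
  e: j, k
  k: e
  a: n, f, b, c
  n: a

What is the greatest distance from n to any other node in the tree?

5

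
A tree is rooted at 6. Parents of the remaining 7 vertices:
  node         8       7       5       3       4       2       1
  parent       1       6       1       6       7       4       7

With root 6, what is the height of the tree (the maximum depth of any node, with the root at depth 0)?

3

A deepest node is 8, reached by 6 – 7 – 1 – 8.
That path has 3 edges, so the height is 3.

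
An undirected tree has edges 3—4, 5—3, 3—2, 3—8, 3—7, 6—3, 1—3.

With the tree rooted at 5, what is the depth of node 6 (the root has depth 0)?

2

5 – 3 – 6 — 2 edges.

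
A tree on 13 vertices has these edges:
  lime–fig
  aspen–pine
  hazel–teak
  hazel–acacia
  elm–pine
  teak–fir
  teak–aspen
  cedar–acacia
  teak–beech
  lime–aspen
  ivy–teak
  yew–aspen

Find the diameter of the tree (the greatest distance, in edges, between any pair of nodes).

6

A longest path is cedar–acacia–hazel–teak–aspen–lime–fig, with 6 edges.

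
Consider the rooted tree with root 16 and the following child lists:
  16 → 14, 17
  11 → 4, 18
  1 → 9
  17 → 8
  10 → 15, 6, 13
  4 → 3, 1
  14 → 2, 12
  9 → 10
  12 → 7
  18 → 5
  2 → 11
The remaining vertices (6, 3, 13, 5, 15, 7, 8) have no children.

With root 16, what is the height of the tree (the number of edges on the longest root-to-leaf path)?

The longest root-to-leaf path is 16 → 14 → 2 → 11 → 4 → 1 → 9 → 10 → 15 (8 edges).

8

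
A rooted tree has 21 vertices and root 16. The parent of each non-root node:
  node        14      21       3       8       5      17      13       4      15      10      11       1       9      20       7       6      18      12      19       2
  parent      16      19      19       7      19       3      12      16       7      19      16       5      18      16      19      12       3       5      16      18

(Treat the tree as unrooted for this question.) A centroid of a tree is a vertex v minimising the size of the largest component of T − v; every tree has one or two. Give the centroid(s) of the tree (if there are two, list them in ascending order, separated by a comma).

Delete 19: the remaining components have sizes 5, 5, 5, 3, 1, 1. Max 5 ≤ 10, so 19 is a centroid.
No neighbour of 19 does as well, so 19 is the unique centroid.

19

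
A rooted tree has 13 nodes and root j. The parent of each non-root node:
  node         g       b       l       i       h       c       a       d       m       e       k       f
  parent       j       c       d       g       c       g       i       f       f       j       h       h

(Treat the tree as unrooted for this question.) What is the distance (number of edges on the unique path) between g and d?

Walking from g: g – c – h – f – d. Length 4.

4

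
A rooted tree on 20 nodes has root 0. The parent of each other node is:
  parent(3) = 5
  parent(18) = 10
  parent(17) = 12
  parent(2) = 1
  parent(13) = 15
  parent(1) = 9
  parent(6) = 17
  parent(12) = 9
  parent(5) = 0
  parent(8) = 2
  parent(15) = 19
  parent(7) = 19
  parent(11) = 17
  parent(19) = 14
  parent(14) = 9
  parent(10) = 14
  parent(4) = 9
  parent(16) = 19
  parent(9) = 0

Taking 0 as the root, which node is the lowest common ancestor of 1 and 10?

Path 1→root: 1 9 0; path 10→root: 10 14 9 0.
First common node: 9.

9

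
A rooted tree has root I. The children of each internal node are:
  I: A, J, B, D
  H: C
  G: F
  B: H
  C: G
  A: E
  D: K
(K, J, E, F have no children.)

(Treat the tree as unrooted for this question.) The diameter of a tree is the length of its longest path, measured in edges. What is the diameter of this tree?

A longest path is E - A - I - B - H - C - G - F, with 7 edges.

7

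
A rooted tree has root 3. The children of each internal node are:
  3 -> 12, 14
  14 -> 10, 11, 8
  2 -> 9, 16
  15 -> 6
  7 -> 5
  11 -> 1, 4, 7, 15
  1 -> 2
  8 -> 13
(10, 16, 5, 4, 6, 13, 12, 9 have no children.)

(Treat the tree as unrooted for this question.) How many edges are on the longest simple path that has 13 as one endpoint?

Distances from 13 peak at 6, attained at 16 (9 also at distance 6).
13-8-14-11-1-2-16

6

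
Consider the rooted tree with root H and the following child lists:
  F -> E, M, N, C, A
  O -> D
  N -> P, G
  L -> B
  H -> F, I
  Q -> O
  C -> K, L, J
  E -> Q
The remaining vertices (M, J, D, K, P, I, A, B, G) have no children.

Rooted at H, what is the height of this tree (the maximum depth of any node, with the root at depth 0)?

D sits deepest: H–F–E–Q–O–D — 5 edges from the root.

5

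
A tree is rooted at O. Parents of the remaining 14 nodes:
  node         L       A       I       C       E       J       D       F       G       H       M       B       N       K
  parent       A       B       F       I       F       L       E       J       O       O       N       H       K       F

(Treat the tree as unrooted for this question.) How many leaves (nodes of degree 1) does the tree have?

Degree-1 nodes: C, D, G, M — 4 of them.

4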